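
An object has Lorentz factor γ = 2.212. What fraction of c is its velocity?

From γ = 1/√(1 - v²/c²):
1/γ² = 1/2.212² = 0.2044
v²/c² = 1 - 0.2044 = 0.7956
v/c = √(0.7956) = 0.8920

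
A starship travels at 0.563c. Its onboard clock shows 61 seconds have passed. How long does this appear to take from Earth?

Proper time Δt₀ = 61 seconds
γ = 1/√(1 - 0.563²) = 1.210
Δt = γΔt₀ = 1.210 × 61 = 73.81 seconds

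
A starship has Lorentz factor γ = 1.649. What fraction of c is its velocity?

From γ = 1/√(1 - v²/c²):
1/γ² = 1/1.649² = 0.3678
v²/c² = 1 - 0.3678 = 0.6322
v/c = √(0.6322) = 0.7951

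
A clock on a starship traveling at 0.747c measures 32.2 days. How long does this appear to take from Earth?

Proper time Δt₀ = 32.2 days
γ = 1/√(1 - 0.747²) = 1.504
Δt = γΔt₀ = 1.504 × 32.2 = 48.43 days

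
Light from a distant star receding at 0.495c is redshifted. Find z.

β = 0.495
(1+β)/(1-β) = 1.495/0.505 = 2.9604
√(2.9604) = 1.7206
z = 1.7206 - 1 = 0.7206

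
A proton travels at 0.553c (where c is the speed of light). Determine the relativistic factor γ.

v/c = 0.553, so (v/c)² = 0.305809
1 - (v/c)² = 0.694191
γ = 1/√(0.694191) = 1.200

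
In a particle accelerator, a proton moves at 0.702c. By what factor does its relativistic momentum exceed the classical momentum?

p_rel = γmv, p_class = mv
Ratio = γ = 1/√(1 - 0.702²)
= 1/√(0.507196) = 1.404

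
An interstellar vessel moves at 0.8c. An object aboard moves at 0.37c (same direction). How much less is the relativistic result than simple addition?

Classical: u' + v = 0.37 + 0.8 = 1.17c
Relativistic: u = (0.37 + 0.8)/(1 + 0.296) = 1.17/1.296 = 0.9028c
Difference: 1.17 - 0.9028 = 0.2672c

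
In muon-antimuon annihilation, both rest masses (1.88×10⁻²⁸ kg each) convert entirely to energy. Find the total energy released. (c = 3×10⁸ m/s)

Both particles have the same rest mass, so total mass = 2m
E = 2m·c² = 2 × 1.88×10⁻²⁸ × (3×10⁸)²
= 2 × 1.88×10⁻²⁸ × 9×10¹⁶
= 3.384×10⁻¹¹ J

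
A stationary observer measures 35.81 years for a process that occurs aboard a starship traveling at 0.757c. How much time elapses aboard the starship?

Dilated time Δt = 35.81 years
γ = 1/√(1 - 0.757²) = 1.5304
Δt₀ = Δt/γ = 35.81/1.5304 = 23.40 years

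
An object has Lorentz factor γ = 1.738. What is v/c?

From γ = 1/√(1 - v²/c²):
1/γ² = 1/1.738² = 0.3311
v²/c² = 1 - 0.3311 = 0.6689
v/c = √(0.6689) = 0.8179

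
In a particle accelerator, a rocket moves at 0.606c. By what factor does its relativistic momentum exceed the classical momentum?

p_rel = γmv, p_class = mv
Ratio = γ = 1/√(1 - 0.606²)
= 1/√(0.632764) = 1.257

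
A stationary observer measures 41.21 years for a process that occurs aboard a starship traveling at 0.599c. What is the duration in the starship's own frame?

Dilated time Δt = 41.21 years
γ = 1/√(1 - 0.599²) = 1.2488
Δt₀ = Δt/γ = 41.21/1.2488 = 33.00 years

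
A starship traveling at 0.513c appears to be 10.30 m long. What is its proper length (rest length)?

Contracted length L = 10.30 m
γ = 1/√(1 - 0.513²) = 1.165
L₀ = γL = 1.165 × 10.30 = 12.00 m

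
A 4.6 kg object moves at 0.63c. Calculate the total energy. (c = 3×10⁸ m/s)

γ = 1/√(1 - 0.63²) = 1.2877
mc² = 4.6 × (3×10⁸)² = 4.140×10¹⁷ J
E = γmc² = 1.2877 × 4.140×10¹⁷ = 5.331×10¹⁷ J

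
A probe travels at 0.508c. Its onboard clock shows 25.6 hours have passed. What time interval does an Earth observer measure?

Proper time Δt₀ = 25.6 hours
γ = 1/√(1 - 0.508²) = 1.161
Δt = γΔt₀ = 1.161 × 25.6 = 29.72 hours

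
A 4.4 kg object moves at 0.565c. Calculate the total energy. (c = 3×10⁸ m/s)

γ = 1/√(1 - 0.565²) = 1.21199
mc² = 4.4 × (3×10⁸)² = 3.960×10¹⁷ J
E = γmc² = 1.21199 × 3.960×10¹⁷ = 4.799×10¹⁷ J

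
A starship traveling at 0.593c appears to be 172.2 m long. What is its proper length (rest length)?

Contracted length L = 172.2 m
γ = 1/√(1 - 0.593²) = 1.242
L₀ = γL = 1.242 × 172.2 = 213.9 m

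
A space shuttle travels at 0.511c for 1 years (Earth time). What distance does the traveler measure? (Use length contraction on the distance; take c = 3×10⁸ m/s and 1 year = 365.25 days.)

Earth distance: d = v × t = 0.511c × 1 yr = 4.8378×10¹⁵ m
γ = 1.1634
d' = d/γ = 4.8378×10¹⁵/1.1634 = 4.158×10¹⁵ m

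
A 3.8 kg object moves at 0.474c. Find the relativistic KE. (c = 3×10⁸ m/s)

γ = 1/√(1 - 0.474²) = 1.135686
γ - 1 = 0.135686
KE = (γ-1)mc² = 0.135686 × 3.8 × (3×10⁸)² = 4.640×10¹⁶ J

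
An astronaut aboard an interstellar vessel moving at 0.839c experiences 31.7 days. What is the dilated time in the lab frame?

Proper time Δt₀ = 31.7 days
γ = 1/√(1 - 0.839²) = 1.838
Δt = γΔt₀ = 1.838 × 31.7 = 58.26 days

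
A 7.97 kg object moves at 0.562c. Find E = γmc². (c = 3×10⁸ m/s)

γ = 1/√(1 - 0.562²) = 1.209
mc² = 7.97 × (3×10⁸)² = 7.173×10¹⁷ J
E = γmc² = 1.209 × 7.173×10¹⁷ = 8.672×10¹⁷ J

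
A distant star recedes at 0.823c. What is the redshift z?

β = 0.823
(1+β)/(1-β) = 1.823/0.177 = 10.30
√(10.30) = 3.209
z = 3.209 - 1 = 2.209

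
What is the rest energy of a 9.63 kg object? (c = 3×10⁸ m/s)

c² = (3×10⁸)² = 9.000×10¹⁶ m²/s²
E₀ = mc² = 9.63 × 9.000×10¹⁶ = 8.667×10¹⁷ J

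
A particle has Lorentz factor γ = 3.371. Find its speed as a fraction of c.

From γ = 1/√(1 - v²/c²):
1/γ² = 1/3.371² = 0.08800
v²/c² = 1 - 0.08800 = 0.9120
v/c = √(0.9120) = 0.9550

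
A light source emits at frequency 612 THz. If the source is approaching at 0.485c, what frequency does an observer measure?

β = v/c = 0.485
(1+β)/(1-β) = 1.485/0.515 = 2.883
Doppler factor = √(2.883) = 1.698
f_obs = 612 × 1.698 = 1039 THz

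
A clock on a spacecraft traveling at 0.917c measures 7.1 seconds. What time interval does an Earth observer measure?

Proper time Δt₀ = 7.1 seconds
γ = 1/√(1 - 0.917²) = 2.507
Δt = γΔt₀ = 2.507 × 7.1 = 17.80 seconds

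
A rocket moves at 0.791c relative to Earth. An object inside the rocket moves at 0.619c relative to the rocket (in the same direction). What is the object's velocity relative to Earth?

u = (u' + v)/(1 + u'v/c²)
Numerator: 0.619 + 0.791 = 1.41
Denominator: 1 + 0.489629 = 1.489629
u = 1.41/1.489629 = 0.9465c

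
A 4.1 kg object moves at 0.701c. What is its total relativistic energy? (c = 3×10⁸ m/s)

γ = 1/√(1 - 0.701²) = 1.4022
mc² = 4.1 × (3×10⁸)² = 3.690×10¹⁷ J
E = γmc² = 1.4022 × 3.690×10¹⁷ = 5.174×10¹⁷ J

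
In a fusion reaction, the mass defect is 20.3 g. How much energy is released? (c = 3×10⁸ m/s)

Convert mass defect: Δm = 20.3 g = 0.0203 kg
E = Δm·c² = 0.0203 × (3×10⁸)²
= 0.0203 × 9×10¹⁶ = 1.827×10¹⁵ J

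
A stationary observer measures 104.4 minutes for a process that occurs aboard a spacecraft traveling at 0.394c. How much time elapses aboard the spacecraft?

Dilated time Δt = 104.4 minutes
γ = 1/√(1 - 0.394²) = 1.088
Δt₀ = Δt/γ = 104.4/1.088 = 95.96 minutes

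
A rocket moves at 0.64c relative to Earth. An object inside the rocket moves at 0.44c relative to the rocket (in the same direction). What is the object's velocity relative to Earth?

u = (u' + v)/(1 + u'v/c²)
Numerator: 0.44 + 0.64 = 1.08
Denominator: 1 + 0.2816 = 1.2816
u = 1.08/1.2816 = 0.8427c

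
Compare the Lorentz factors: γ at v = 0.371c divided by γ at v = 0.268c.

γ₁ = 1/√(1 - 0.371²) = 1.0769
γ₂ = 1/√(1 - 0.268²) = 1.0380
γ₁/γ₂ = 1.0769/1.0380 = 1.037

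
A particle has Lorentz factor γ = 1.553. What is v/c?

From γ = 1/√(1 - v²/c²):
1/γ² = 1/1.553² = 0.4146
v²/c² = 1 - 0.4146 = 0.5854
v/c = √(0.5854) = 0.7651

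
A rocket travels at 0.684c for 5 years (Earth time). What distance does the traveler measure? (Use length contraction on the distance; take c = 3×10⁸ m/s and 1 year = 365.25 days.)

Earth distance: d = v × t = 0.684c × 5 yr = 3.238×10¹⁶ m
γ = 1.371
d' = d/γ = 3.238×10¹⁶/1.371 = 2.362×10¹⁶ m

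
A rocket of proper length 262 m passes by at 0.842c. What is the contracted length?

Proper length L₀ = 262 m
γ = 1/√(1 - 0.842²) = 1.854
L = L₀/γ = 262/1.854 = 141.3 m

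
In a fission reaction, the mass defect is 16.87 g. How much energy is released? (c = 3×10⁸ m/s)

Convert mass defect: Δm = 16.87 g = 0.01687 kg
E = Δm·c² = 0.01687 × (3×10⁸)²
= 0.01687 × 9×10¹⁶ = 1.518×10¹⁵ J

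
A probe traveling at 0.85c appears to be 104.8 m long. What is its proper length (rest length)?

Contracted length L = 104.8 m
γ = 1/√(1 - 0.85²) = 1.898
L₀ = γL = 1.898 × 104.8 = 198.9 m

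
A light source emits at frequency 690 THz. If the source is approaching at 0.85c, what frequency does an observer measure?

β = v/c = 0.85
(1+β)/(1-β) = 1.85/0.15 = 12.333
Doppler factor = √(12.333) = 3.512
f_obs = 690 × 3.512 = 2423 THz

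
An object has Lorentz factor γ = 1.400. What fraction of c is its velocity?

From γ = 1/√(1 - v²/c²):
1/γ² = 1/1.400² = 0.5102
v²/c² = 1 - 0.5102 = 0.4898
v/c = √(0.4898) = 0.6999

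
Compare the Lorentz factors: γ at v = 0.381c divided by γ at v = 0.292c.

γ₁ = 1/√(1 - 0.381²) = 1.082
γ₂ = 1/√(1 - 0.292²) = 1.046
γ₁/γ₂ = 1.082/1.046 = 1.034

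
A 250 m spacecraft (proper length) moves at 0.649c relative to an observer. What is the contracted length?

Proper length L₀ = 250 m
γ = 1/√(1 - 0.649²) = 1.3144
L = L₀/γ = 250/1.3144 = 190.2 m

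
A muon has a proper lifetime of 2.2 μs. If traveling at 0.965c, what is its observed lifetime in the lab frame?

Proper lifetime τ₀ = 2.2 μs
γ = 1/√(1 - 0.965²) = 3.813
τ = γτ₀ = 3.813 × 2.2 μs = 8.389 μs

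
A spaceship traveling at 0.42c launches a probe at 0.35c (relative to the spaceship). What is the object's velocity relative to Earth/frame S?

u = (u' + v)/(1 + u'v/c²)
Numerator: 0.35 + 0.42 = 0.77
Denominator: 1 + 0.147 = 1.147
u = 0.77/1.147 = 0.6713c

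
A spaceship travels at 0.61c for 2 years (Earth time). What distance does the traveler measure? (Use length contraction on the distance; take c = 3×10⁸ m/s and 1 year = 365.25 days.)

Earth distance: d = v × t = 0.61c × 2 yr = 1.155×10¹⁶ m
γ = 1.262
d' = d/γ = 1.155×10¹⁶/1.262 = 9.152×10¹⁵ m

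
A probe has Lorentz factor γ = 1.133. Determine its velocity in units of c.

From γ = 1/√(1 - v²/c²):
1/γ² = 1/1.133² = 0.7790
v²/c² = 1 - 0.7790 = 0.2210
v/c = √(0.2210) = 0.4701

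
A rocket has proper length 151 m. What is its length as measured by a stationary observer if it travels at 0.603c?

Proper length L₀ = 151 m
γ = 1/√(1 - 0.603²) = 1.2535
L = L₀/γ = 151/1.2535 = 120.5 m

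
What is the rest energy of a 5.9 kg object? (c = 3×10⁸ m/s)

c² = (3×10⁸)² = 9.000×10¹⁶ m²/s²
E₀ = mc² = 5.9 × 9.000×10¹⁶ = 5.310×10¹⁷ J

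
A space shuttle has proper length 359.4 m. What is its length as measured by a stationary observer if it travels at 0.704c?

Proper length L₀ = 359.4 m
γ = 1/√(1 - 0.704²) = 1.4081
L = L₀/γ = 359.4/1.4081 = 255.2 m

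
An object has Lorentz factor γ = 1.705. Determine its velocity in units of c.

From γ = 1/√(1 - v²/c²):
1/γ² = 1/1.705² = 0.3440
v²/c² = 1 - 0.3440 = 0.6560
v/c = √(0.6560) = 0.8099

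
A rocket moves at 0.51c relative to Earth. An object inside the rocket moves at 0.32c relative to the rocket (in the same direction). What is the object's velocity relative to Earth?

u = (u' + v)/(1 + u'v/c²)
Numerator: 0.32 + 0.51 = 0.83
Denominator: 1 + 0.1632 = 1.1632
u = 0.83/1.1632 = 0.7135c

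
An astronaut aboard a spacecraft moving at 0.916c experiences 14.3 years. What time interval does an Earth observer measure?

Proper time Δt₀ = 14.3 years
γ = 1/√(1 - 0.916²) = 2.493
Δt = γΔt₀ = 2.493 × 14.3 = 35.65 years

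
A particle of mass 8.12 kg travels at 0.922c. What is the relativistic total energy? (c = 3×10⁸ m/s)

γ = 1/√(1 - 0.922²) = 2.5827
mc² = 8.12 × (3×10⁸)² = 7.308×10¹⁷ J
E = γmc² = 2.5827 × 7.308×10¹⁷ = 1.887×10¹⁸ J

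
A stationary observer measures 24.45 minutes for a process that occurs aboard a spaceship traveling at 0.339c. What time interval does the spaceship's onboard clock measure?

Dilated time Δt = 24.45 minutes
γ = 1/√(1 - 0.339²) = 1.063
Δt₀ = Δt/γ = 24.45/1.063 = 23.00 minutes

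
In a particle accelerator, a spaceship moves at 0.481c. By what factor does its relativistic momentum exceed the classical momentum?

p_rel = γmv, p_class = mv
Ratio = γ = 1/√(1 - 0.481²)
= 1/√(0.768639) = 1.141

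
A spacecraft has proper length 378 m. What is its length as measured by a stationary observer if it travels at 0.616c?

Proper length L₀ = 378 m
γ = 1/√(1 - 0.616²) = 1.2694
L = L₀/γ = 378/1.2694 = 297.8 m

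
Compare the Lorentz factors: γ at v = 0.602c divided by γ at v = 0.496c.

γ₁ = 1/√(1 - 0.602²) = 1.252
γ₂ = 1/√(1 - 0.496²) = 1.152
γ₁/γ₂ = 1.252/1.152 = 1.087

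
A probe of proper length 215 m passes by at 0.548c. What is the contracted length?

Proper length L₀ = 215 m
γ = 1/√(1 - 0.548²) = 1.1955
L = L₀/γ = 215/1.1955 = 179.8 m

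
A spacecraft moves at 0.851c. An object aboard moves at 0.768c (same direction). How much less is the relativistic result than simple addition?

Classical: u' + v = 0.768 + 0.851 = 1.619c
Relativistic: u = (0.768 + 0.851)/(1 + 0.653568) = 1.619/1.653568 = 0.9791c
Difference: 1.619 - 0.9791 = 0.6399c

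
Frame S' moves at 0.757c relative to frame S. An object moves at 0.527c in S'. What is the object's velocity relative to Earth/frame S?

u = (u' + v)/(1 + u'v/c²)
Numerator: 0.527 + 0.757 = 1.284
Denominator: 1 + 0.398939 = 1.398939
u = 1.284/1.398939 = 0.9178c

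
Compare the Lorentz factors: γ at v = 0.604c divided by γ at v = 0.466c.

γ₁ = 1/√(1 - 0.604²) = 1.2547
γ₂ = 1/√(1 - 0.466²) = 1.1302
γ₁/γ₂ = 1.2547/1.1302 = 1.110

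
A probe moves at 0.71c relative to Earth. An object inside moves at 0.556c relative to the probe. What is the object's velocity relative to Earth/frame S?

u = (u' + v)/(1 + u'v/c²)
Numerator: 0.556 + 0.71 = 1.266
Denominator: 1 + 0.39476 = 1.39476
u = 1.266/1.39476 = 0.9077c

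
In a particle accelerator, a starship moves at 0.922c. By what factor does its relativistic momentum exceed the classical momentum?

p_rel = γmv, p_class = mv
Ratio = γ = 1/√(1 - 0.922²)
= 1/√(0.149916) = 2.583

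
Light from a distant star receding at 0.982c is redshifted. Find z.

β = 0.982
(1+β)/(1-β) = 1.982/0.018 = 110.1
√(110.1) = 10.493
z = 10.493 - 1 = 9.493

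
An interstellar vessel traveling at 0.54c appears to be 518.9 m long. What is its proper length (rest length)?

Contracted length L = 518.9 m
γ = 1/√(1 - 0.54²) = 1.188
L₀ = γL = 1.188 × 518.9 = 616.5 m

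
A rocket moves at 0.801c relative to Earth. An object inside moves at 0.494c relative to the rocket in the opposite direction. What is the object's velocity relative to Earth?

Object's velocity in rocket frame is u' = -0.494c
u = (u' + v)/(1 + u'v/c²) = (v - 0.494)/(1 - 0.494·v/c²)
Numerator: 0.801 - 0.494 = 0.307
Denominator: 1 - 0.395694 = 0.604306
u = 0.307/0.604306 = 0.5080c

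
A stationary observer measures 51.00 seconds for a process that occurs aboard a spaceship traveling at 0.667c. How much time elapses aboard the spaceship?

Dilated time Δt = 51.00 seconds
γ = 1/√(1 - 0.667²) = 1.342
Δt₀ = Δt/γ = 51.00/1.342 = 38.00 seconds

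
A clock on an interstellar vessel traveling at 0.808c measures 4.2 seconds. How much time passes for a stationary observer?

Proper time Δt₀ = 4.2 seconds
γ = 1/√(1 - 0.808²) = 1.6973
Δt = γΔt₀ = 1.6973 × 4.2 = 7.129 seconds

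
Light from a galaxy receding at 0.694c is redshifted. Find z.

β = 0.694
(1+β)/(1-β) = 1.694/0.306 = 5.536
√(5.536) = 2.353
z = 2.353 - 1 = 1.353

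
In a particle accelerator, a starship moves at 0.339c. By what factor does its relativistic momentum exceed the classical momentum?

p_rel = γmv, p_class = mv
Ratio = γ = 1/√(1 - 0.339²)
= 1/√(0.885079) = 1.063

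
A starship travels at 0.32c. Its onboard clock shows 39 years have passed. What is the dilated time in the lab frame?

Proper time Δt₀ = 39 years
γ = 1/√(1 - 0.32²) = 1.0555
Δt = γΔt₀ = 1.0555 × 39 = 41.16 years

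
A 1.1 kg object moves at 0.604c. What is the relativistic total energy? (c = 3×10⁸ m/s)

γ = 1/√(1 - 0.604²) = 1.255
mc² = 1.1 × (3×10⁸)² = 9.900×10¹⁶ J
E = γmc² = 1.255 × 9.900×10¹⁶ = 1.242×10¹⁷ J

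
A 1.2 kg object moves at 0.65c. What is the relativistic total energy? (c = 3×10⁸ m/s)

γ = 1/√(1 - 0.65²) = 1.316
mc² = 1.2 × (3×10⁸)² = 1.080×10¹⁷ J
E = γmc² = 1.316 × 1.080×10¹⁷ = 1.421×10¹⁷ J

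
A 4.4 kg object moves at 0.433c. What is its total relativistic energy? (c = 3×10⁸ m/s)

γ = 1/√(1 - 0.433²) = 1.1094
mc² = 4.4 × (3×10⁸)² = 3.960×10¹⁷ J
E = γmc² = 1.1094 × 3.960×10¹⁷ = 4.393×10¹⁷ J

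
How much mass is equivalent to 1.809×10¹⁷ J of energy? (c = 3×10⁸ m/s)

From E = mc², we get m = E/c²
c² = (3×10⁸)² = 9×10¹⁶ m²/s²
m = 1.809×10¹⁷ / 9×10¹⁶ = 2.010 kg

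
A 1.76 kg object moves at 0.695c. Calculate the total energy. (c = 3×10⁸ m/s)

γ = 1/√(1 - 0.695²) = 1.391
mc² = 1.76 × (3×10⁸)² = 1.584×10¹⁷ J
E = γmc² = 1.391 × 1.584×10¹⁷ = 2.203×10¹⁷ J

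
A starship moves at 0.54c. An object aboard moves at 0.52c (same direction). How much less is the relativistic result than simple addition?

Classical: u' + v = 0.52 + 0.54 = 1.06c
Relativistic: u = (0.52 + 0.54)/(1 + 0.2808) = 1.06/1.2808 = 0.8276c
Difference: 1.06 - 0.8276 = 0.2324c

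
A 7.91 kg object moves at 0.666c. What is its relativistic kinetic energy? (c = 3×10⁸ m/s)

γ = 1/√(1 - 0.666²) = 1.3406
γ - 1 = 0.3406
KE = (γ-1)mc² = 0.3406 × 7.91 × (3×10⁸)² = 2.425×10¹⁷ J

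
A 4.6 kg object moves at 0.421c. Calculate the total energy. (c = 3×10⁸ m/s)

γ = 1/√(1 - 0.421²) = 1.1025
mc² = 4.6 × (3×10⁸)² = 4.140×10¹⁷ J
E = γmc² = 1.1025 × 4.140×10¹⁷ = 4.564×10¹⁷ J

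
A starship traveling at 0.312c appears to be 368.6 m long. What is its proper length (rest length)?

Contracted length L = 368.6 m
γ = 1/√(1 - 0.312²) = 1.0525
L₀ = γL = 1.0525 × 368.6 = 388.0 m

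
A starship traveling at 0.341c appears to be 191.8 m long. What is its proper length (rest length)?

Contracted length L = 191.8 m
γ = 1/√(1 - 0.341²) = 1.0638
L₀ = γL = 1.0638 × 191.8 = 204.0 m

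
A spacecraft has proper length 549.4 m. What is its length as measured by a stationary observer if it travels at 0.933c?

Proper length L₀ = 549.4 m
γ = 1/√(1 - 0.933²) = 2.779
L = L₀/γ = 549.4/2.779 = 197.7 m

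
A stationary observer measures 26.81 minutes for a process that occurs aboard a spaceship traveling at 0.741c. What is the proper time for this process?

Dilated time Δt = 26.81 minutes
γ = 1/√(1 - 0.741²) = 1.4892
Δt₀ = Δt/γ = 26.81/1.4892 = 18.00 minutes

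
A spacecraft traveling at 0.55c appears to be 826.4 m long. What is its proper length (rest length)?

Contracted length L = 826.4 m
γ = 1/√(1 - 0.55²) = 1.1974
L₀ = γL = 1.1974 × 826.4 = 989.5 m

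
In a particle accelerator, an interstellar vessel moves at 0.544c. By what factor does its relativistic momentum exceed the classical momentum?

p_rel = γmv, p_class = mv
Ratio = γ = 1/√(1 - 0.544²)
= 1/√(0.704064) = 1.192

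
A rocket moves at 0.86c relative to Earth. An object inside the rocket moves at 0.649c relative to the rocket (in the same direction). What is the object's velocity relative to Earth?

u = (u' + v)/(1 + u'v/c²)
Numerator: 0.649 + 0.86 = 1.509
Denominator: 1 + 0.55814 = 1.55814
u = 1.509/1.55814 = 0.9685c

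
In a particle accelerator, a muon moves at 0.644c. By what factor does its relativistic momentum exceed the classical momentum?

p_rel = γmv, p_class = mv
Ratio = γ = 1/√(1 - 0.644²)
= 1/√(0.585264) = 1.307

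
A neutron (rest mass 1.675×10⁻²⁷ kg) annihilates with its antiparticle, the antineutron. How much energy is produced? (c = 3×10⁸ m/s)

Both particles have the same rest mass, so total mass = 2m
E = 2m·c² = 2 × 1.675×10⁻²⁷ × (3×10⁸)²
= 2 × 1.675×10⁻²⁷ × 9×10¹⁶
= 3.015×10⁻¹⁰ J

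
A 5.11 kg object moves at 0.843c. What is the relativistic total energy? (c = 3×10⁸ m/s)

γ = 1/√(1 - 0.843²) = 1.859
mc² = 5.11 × (3×10⁸)² = 4.599×10¹⁷ J
E = γmc² = 1.859 × 4.599×10¹⁷ = 8.550×10¹⁷ J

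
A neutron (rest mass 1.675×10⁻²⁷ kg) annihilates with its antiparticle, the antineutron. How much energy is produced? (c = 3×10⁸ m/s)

Both particles have the same rest mass, so total mass = 2m
E = 2m·c² = 2 × 1.675×10⁻²⁷ × (3×10⁸)²
= 2 × 1.675×10⁻²⁷ × 9×10¹⁶
= 3.015×10⁻¹⁰ J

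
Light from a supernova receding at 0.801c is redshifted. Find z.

β = 0.801
(1+β)/(1-β) = 1.801/0.199 = 9.050
√(9.050) = 3.008
z = 3.008 - 1 = 2.008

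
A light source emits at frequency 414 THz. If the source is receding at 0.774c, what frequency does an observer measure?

β = v/c = 0.774
(1-β)/(1+β) = 0.226/1.774 = 0.1274
Doppler factor = √(0.1274) = 0.3569
f_obs = 414 × 0.3569 = 147.8 THz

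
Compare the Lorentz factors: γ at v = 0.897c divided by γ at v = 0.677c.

γ₁ = 1/√(1 - 0.897²) = 2.2623
γ₂ = 1/√(1 - 0.677²) = 1.3587
γ₁/γ₂ = 2.2623/1.3587 = 1.665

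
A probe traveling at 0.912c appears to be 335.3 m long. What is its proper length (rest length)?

Contracted length L = 335.3 m
γ = 1/√(1 - 0.912²) = 2.4379
L₀ = γL = 2.4379 × 335.3 = 817.4 m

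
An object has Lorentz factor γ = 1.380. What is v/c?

From γ = 1/√(1 - v²/c²):
1/γ² = 1/1.380² = 0.5251
v²/c² = 1 - 0.5251 = 0.4749
v/c = √(0.4749) = 0.6891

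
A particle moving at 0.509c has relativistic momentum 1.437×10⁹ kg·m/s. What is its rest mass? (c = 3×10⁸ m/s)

γ = 1/√(1 - 0.509²) = 1.1618
v = 0.509 × 3×10⁸ = 1.527×10⁸ m/s
m = p/(γv) = 1.437×10⁹/(1.1618 × 1.527×10⁸) = 8.100 kg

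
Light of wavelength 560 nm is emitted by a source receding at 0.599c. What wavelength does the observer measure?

β = 0.599
Wavelength Doppler factor = √(1.599/0.401) = √(3.988) = 1.997
λ_obs = 560 × 1.997 = 1118 nm (redshift)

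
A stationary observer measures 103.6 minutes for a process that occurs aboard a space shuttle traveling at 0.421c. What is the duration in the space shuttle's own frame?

Dilated time Δt = 103.6 minutes
γ = 1/√(1 - 0.421²) = 1.1025
Δt₀ = Δt/γ = 103.6/1.1025 = 93.97 minutes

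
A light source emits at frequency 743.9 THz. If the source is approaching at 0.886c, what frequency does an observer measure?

β = v/c = 0.886
(1+β)/(1-β) = 1.886/0.114 = 16.544
Doppler factor = √(16.544) = 4.0674
f_obs = 743.9 × 4.0674 = 3026 THz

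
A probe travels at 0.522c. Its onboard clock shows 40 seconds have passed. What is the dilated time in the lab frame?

Proper time Δt₀ = 40 seconds
γ = 1/√(1 - 0.522²) = 1.1724
Δt = γΔt₀ = 1.1724 × 40 = 46.90 seconds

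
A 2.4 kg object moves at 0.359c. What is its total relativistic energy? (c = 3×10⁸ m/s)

γ = 1/√(1 - 0.359²) = 1.0714
mc² = 2.4 × (3×10⁸)² = 2.160×10¹⁷ J
E = γmc² = 1.0714 × 2.160×10¹⁷ = 2.314×10¹⁷ J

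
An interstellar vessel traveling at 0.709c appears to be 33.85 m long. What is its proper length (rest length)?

Contracted length L = 33.85 m
γ = 1/√(1 - 0.709²) = 1.418
L₀ = γL = 1.418 × 33.85 = 48.00 m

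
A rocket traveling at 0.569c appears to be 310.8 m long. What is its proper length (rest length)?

Contracted length L = 310.8 m
γ = 1/√(1 - 0.569²) = 1.216
L₀ = γL = 1.216 × 310.8 = 377.9 m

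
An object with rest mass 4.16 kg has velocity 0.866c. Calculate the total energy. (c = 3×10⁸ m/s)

γ = 1/√(1 - 0.866²) = 1.9998
mc² = 4.16 × (3×10⁸)² = 3.744×10¹⁷ J
E = γmc² = 1.9998 × 3.744×10¹⁷ = 7.487×10¹⁷ J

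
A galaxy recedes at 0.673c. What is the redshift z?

β = 0.673
(1+β)/(1-β) = 1.673/0.327 = 5.116
√(5.116) = 2.262
z = 2.262 - 1 = 1.262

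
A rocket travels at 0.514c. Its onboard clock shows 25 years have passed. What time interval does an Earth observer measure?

Proper time Δt₀ = 25 years
γ = 1/√(1 - 0.514²) = 1.16579
Δt = γΔt₀ = 1.16579 × 25 = 29.14 years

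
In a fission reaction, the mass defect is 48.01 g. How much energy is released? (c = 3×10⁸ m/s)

Convert mass defect: Δm = 48.01 g = 0.04801 kg
E = Δm·c² = 0.04801 × (3×10⁸)²
= 0.04801 × 9×10¹⁶ = 4.321×10¹⁵ J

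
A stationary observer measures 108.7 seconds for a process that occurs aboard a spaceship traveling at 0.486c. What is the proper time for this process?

Dilated time Δt = 108.7 seconds
γ = 1/√(1 - 0.486²) = 1.1442
Δt₀ = Δt/γ = 108.7/1.1442 = 95.00 seconds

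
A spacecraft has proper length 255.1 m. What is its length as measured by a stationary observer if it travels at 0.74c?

Proper length L₀ = 255.1 m
γ = 1/√(1 - 0.74²) = 1.487
L = L₀/γ = 255.1/1.487 = 171.6 m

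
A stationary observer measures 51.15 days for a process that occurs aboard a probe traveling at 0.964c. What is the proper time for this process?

Dilated time Δt = 51.15 days
γ = 1/√(1 - 0.964²) = 3.761
Δt₀ = Δt/γ = 51.15/3.761 = 13.60 days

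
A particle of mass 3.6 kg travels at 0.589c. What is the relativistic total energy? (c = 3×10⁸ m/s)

γ = 1/√(1 - 0.589²) = 1.2374
mc² = 3.6 × (3×10⁸)² = 3.240×10¹⁷ J
E = γmc² = 1.2374 × 3.240×10¹⁷ = 4.009×10¹⁷ J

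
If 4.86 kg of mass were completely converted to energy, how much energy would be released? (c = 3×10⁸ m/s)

Using E = mc²:
c² = (3×10⁸)² = 9×10¹⁶ m²/s²
E = 4.86 × 9×10¹⁶ = 4.374×10¹⁷ J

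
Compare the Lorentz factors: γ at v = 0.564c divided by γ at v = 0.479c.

γ₁ = 1/√(1 - 0.564²) = 1.211
γ₂ = 1/√(1 - 0.479²) = 1.139
γ₁/γ₂ = 1.211/1.139 = 1.063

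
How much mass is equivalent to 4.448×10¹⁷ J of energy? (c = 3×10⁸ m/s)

From E = mc², we get m = E/c²
c² = (3×10⁸)² = 9×10¹⁶ m²/s²
m = 4.448×10¹⁷ / 9×10¹⁶ = 4.942 kg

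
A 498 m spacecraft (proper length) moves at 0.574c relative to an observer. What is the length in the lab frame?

Proper length L₀ = 498 m
γ = 1/√(1 - 0.574²) = 1.2212
L = L₀/γ = 498/1.2212 = 407.8 m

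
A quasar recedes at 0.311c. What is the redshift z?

β = 0.311
(1+β)/(1-β) = 1.311/0.689 = 1.9028
√(1.9028) = 1.3794
z = 1.3794 - 1 = 0.3794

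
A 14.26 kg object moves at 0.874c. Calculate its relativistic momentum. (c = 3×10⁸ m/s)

γ = 1/√(1 - 0.874²) = 2.058
v = 0.874 × 3×10⁸ = 2.622×10⁸ m/s
p = γmv = 2.058 × 14.26 × 2.622×10⁸ = 7.695×10⁹ kg·m/s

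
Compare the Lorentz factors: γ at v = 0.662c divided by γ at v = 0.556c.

γ₁ = 1/√(1 - 0.662²) = 1.334
γ₂ = 1/√(1 - 0.556²) = 1.203
γ₁/γ₂ = 1.334/1.203 = 1.109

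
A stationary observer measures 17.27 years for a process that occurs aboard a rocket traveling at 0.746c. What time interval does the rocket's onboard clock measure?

Dilated time Δt = 17.27 years
γ = 1/√(1 - 0.746²) = 1.502
Δt₀ = Δt/γ = 17.27/1.502 = 11.50 years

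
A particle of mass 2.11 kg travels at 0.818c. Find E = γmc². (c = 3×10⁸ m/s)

γ = 1/√(1 - 0.818²) = 1.7385
mc² = 2.11 × (3×10⁸)² = 1.899×10¹⁷ J
E = γmc² = 1.7385 × 1.899×10¹⁷ = 3.301×10¹⁷ J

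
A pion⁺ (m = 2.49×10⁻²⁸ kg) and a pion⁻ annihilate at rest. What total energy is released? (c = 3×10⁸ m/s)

Both particles have the same rest mass, so total mass = 2m
E = 2m·c² = 2 × 2.49×10⁻²⁸ × (3×10⁸)²
= 2 × 2.49×10⁻²⁸ × 9×10¹⁶
= 4.482×10⁻¹¹ J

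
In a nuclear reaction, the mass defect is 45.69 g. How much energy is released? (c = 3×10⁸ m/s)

Convert mass defect: Δm = 45.69 g = 0.04569 kg
E = Δm·c² = 0.04569 × (3×10⁸)²
= 0.04569 × 9×10¹⁶ = 4.112×10¹⁵ J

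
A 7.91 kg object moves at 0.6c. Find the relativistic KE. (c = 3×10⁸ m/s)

γ = 1/√(1 - 0.6²) = 1.250
γ - 1 = 0.2500
KE = (γ-1)mc² = 0.2500 × 7.91 × (3×10⁸)² = 1.780×10¹⁷ J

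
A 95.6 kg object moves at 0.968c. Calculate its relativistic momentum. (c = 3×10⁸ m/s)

γ = 1/√(1 - 0.968²) = 3.985
v = 0.968 × 3×10⁸ = 2.904×10⁸ m/s
p = γmv = 3.985 × 95.6 × 2.904×10⁸ = 1.106×10¹¹ kg·m/s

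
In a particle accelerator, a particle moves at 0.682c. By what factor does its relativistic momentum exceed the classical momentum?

p_rel = γmv, p_class = mv
Ratio = γ = 1/√(1 - 0.682²)
= 1/√(0.534876) = 1.367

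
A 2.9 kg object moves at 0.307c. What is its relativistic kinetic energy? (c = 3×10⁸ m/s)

γ = 1/√(1 - 0.307²) = 1.05074
γ - 1 = 0.05074
KE = (γ-1)mc² = 0.05074 × 2.9 × (3×10⁸)² = 1.324×10¹⁶ J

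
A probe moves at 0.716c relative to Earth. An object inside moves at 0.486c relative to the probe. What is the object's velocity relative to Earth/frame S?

u = (u' + v)/(1 + u'v/c²)
Numerator: 0.486 + 0.716 = 1.202
Denominator: 1 + 0.347976 = 1.347976
u = 1.202/1.347976 = 0.8917c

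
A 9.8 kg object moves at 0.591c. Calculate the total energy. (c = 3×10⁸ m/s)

γ = 1/√(1 - 0.591²) = 1.2397
mc² = 9.8 × (3×10⁸)² = 8.820×10¹⁷ J
E = γmc² = 1.2397 × 8.820×10¹⁷ = 1.093×10¹⁸ J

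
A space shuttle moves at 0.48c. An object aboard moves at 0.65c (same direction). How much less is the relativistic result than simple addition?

Classical: u' + v = 0.65 + 0.48 = 1.13c
Relativistic: u = (0.65 + 0.48)/(1 + 0.312) = 1.13/1.312 = 0.8613c
Difference: 1.13 - 0.8613 = 0.2687c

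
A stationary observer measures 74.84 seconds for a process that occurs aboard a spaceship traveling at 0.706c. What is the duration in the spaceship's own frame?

Dilated time Δt = 74.84 seconds
γ = 1/√(1 - 0.706²) = 1.412
Δt₀ = Δt/γ = 74.84/1.412 = 53.00 seconds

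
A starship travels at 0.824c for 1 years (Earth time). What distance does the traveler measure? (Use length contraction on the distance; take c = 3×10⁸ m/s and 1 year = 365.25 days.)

Earth distance: d = v × t = 0.824c × 1 yr = 7.801×10¹⁵ m
γ = 1.765
d' = d/γ = 7.801×10¹⁵/1.765 = 4.420×10¹⁵ m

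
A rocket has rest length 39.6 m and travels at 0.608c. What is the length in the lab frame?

Proper length L₀ = 39.6 m
γ = 1/√(1 - 0.608²) = 1.2595
L = L₀/γ = 39.6/1.2595 = 31.44 m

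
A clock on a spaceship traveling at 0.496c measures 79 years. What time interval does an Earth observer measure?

Proper time Δt₀ = 79 years
γ = 1/√(1 - 0.496²) = 1.1516
Δt = γΔt₀ = 1.1516 × 79 = 90.98 years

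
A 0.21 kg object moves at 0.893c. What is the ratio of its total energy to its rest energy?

E = γmc², E₀ = mc²
E/E₀ = γ = 1/√(1 - 0.893²) = 2.222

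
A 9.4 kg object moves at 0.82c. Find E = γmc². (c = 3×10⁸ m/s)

γ = 1/√(1 - 0.82²) = 1.747
mc² = 9.4 × (3×10⁸)² = 8.460×10¹⁷ J
E = γmc² = 1.747 × 8.460×10¹⁷ = 1.478×10¹⁸ J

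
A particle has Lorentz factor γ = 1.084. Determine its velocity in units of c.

From γ = 1/√(1 - v²/c²):
1/γ² = 1/1.084² = 0.8510
v²/c² = 1 - 0.8510 = 0.1490
v/c = √(0.1490) = 0.3860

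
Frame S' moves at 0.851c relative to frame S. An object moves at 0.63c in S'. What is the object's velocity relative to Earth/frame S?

u = (u' + v)/(1 + u'v/c²)
Numerator: 0.63 + 0.851 = 1.481
Denominator: 1 + 0.53613 = 1.53613
u = 1.481/1.53613 = 0.9641c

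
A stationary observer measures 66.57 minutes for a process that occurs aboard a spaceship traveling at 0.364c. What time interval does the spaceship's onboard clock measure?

Dilated time Δt = 66.57 minutes
γ = 1/√(1 - 0.364²) = 1.0737
Δt₀ = Δt/γ = 66.57/1.0737 = 62.00 minutes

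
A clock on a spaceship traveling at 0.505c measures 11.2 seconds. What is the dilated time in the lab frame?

Proper time Δt₀ = 11.2 seconds
γ = 1/√(1 - 0.505²) = 1.159
Δt = γΔt₀ = 1.159 × 11.2 = 12.98 seconds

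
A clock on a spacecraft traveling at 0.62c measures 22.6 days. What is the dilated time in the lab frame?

Proper time Δt₀ = 22.6 days
γ = 1/√(1 - 0.62²) = 1.2745
Δt = γΔt₀ = 1.2745 × 22.6 = 28.80 days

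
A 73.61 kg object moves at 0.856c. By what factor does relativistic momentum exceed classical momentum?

p_rel = γmv, p_class = mv
Ratio = γ = 1/√(1 - 0.856²) = 1.934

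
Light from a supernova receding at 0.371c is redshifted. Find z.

β = 0.371
(1+β)/(1-β) = 1.371/0.629 = 2.1797
√(2.1797) = 1.4764
z = 1.4764 - 1 = 0.4764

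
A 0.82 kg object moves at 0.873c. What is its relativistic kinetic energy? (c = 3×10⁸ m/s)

γ = 1/√(1 - 0.873²) = 2.0504
γ - 1 = 1.0504
KE = (γ-1)mc² = 1.0504 × 0.82 × (3×10⁸)² = 7.752×10¹⁶ J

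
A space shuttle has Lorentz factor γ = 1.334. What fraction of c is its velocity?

From γ = 1/√(1 - v²/c²):
1/γ² = 1/1.334² = 0.5619
v²/c² = 1 - 0.5619 = 0.4381
v/c = √(0.4381) = 0.6619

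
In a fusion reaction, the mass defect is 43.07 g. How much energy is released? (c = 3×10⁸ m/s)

Convert mass defect: Δm = 43.07 g = 0.04307 kg
E = Δm·c² = 0.04307 × (3×10⁸)²
= 0.04307 × 9×10¹⁶ = 3.876×10¹⁵ J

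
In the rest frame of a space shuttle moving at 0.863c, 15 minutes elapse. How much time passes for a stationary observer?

Proper time Δt₀ = 15 minutes
γ = 1/√(1 - 0.863²) = 1.979
Δt = γΔt₀ = 1.979 × 15 = 29.69 minutes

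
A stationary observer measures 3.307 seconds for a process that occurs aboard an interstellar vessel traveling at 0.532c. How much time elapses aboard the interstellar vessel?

Dilated time Δt = 3.307 seconds
γ = 1/√(1 - 0.532²) = 1.181
Δt₀ = Δt/γ = 3.307/1.181 = 2.800 seconds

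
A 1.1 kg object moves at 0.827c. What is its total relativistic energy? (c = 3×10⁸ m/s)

γ = 1/√(1 - 0.827²) = 1.779
mc² = 1.1 × (3×10⁸)² = 9.900×10¹⁶ J
E = γmc² = 1.779 × 9.900×10¹⁶ = 1.761×10¹⁷ J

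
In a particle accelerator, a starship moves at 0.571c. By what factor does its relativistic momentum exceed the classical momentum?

p_rel = γmv, p_class = mv
Ratio = γ = 1/√(1 - 0.571²)
= 1/√(0.673959) = 1.218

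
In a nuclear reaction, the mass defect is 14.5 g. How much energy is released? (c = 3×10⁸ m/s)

Convert mass defect: Δm = 14.5 g = 0.0145 kg
E = Δm·c² = 0.0145 × (3×10⁸)²
= 0.0145 × 9×10¹⁶ = 1.305×10¹⁵ J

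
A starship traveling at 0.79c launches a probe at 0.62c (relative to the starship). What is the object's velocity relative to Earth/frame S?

u = (u' + v)/(1 + u'v/c²)
Numerator: 0.62 + 0.79 = 1.41
Denominator: 1 + 0.4898 = 1.4898
u = 1.41/1.4898 = 0.9464c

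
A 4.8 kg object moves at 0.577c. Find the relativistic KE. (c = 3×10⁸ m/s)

γ = 1/√(1 - 0.577²) = 1.22437
γ - 1 = 0.22437
KE = (γ-1)mc² = 0.22437 × 4.8 × (3×10⁸)² = 9.693×10¹⁶ J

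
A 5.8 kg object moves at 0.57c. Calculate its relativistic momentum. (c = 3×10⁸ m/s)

γ = 1/√(1 - 0.57²) = 1.217
v = 0.57 × 3×10⁸ = 1.710×10⁸ m/s
p = γmv = 1.217 × 5.8 × 1.710×10⁸ = 1.207×10⁹ kg·m/s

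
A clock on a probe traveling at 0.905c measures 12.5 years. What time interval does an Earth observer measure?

Proper time Δt₀ = 12.5 years
γ = 1/√(1 - 0.905²) = 2.3507
Δt = γΔt₀ = 2.3507 × 12.5 = 29.38 years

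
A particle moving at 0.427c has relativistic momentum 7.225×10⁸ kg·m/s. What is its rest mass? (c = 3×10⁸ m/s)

γ = 1/√(1 - 0.427²) = 1.106
v = 0.427 × 3×10⁸ = 1.281×10⁸ m/s
m = p/(γv) = 7.225×10⁸/(1.106 × 1.281×10⁸) = 5.100 kg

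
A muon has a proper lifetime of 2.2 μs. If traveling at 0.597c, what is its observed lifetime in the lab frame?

Proper lifetime τ₀ = 2.2 μs
γ = 1/√(1 - 0.597²) = 1.2465
τ = γτ₀ = 1.2465 × 2.2 μs = 2.742 μs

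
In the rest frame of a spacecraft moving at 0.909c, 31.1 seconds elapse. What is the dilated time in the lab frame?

Proper time Δt₀ = 31.1 seconds
γ = 1/√(1 - 0.909²) = 2.3993
Δt = γΔt₀ = 2.3993 × 31.1 = 74.62 seconds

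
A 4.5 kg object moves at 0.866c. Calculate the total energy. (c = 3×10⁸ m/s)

γ = 1/√(1 - 0.866²) = 1.9998
mc² = 4.5 × (3×10⁸)² = 4.050×10¹⁷ J
E = γmc² = 1.9998 × 4.050×10¹⁷ = 8.099×10¹⁷ J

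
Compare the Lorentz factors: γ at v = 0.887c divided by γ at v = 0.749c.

γ₁ = 1/√(1 - 0.887²) = 2.166
γ₂ = 1/√(1 - 0.749²) = 1.509
γ₁/γ₂ = 2.166/1.509 = 1.435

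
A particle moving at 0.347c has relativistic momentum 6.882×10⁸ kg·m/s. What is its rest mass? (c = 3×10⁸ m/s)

γ = 1/√(1 - 0.347²) = 1.0663
v = 0.347 × 3×10⁸ = 1.041×10⁸ m/s
m = p/(γv) = 6.882×10⁸/(1.0663 × 1.041×10⁸) = 6.200 kg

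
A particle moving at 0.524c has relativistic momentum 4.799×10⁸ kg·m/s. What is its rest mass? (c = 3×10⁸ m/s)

γ = 1/√(1 - 0.524²) = 1.174
v = 0.524 × 3×10⁸ = 1.572×10⁸ m/s
m = p/(γv) = 4.799×10⁸/(1.174 × 1.572×10⁸) = 2.600 kg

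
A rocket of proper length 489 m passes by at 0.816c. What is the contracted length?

Proper length L₀ = 489 m
γ = 1/√(1 - 0.816²) = 1.730
L = L₀/γ = 489/1.730 = 282.7 m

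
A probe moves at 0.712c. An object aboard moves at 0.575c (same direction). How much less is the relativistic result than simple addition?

Classical: u' + v = 0.575 + 0.712 = 1.287c
Relativistic: u = (0.575 + 0.712)/(1 + 0.4094) = 1.287/1.4094 = 0.9132c
Difference: 1.287 - 0.9132 = 0.3738c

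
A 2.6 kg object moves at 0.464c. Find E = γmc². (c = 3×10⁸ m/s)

γ = 1/√(1 - 0.464²) = 1.129
mc² = 2.6 × (3×10⁸)² = 2.340×10¹⁷ J
E = γmc² = 1.129 × 2.340×10¹⁷ = 2.642×10¹⁷ J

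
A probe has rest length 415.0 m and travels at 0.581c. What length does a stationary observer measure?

Proper length L₀ = 415.0 m
γ = 1/√(1 - 0.581²) = 1.2286
L = L₀/γ = 415.0/1.2286 = 337.8 m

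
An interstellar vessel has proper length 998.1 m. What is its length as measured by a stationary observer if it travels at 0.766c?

Proper length L₀ = 998.1 m
γ = 1/√(1 - 0.766²) = 1.5556
L = L₀/γ = 998.1/1.5556 = 641.6 m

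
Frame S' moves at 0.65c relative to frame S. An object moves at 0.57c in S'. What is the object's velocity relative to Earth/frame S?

u = (u' + v)/(1 + u'v/c²)
Numerator: 0.57 + 0.65 = 1.22
Denominator: 1 + 0.3705 = 1.3705
u = 1.22/1.3705 = 0.8902c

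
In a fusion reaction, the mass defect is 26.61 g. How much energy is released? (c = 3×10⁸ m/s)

Convert mass defect: Δm = 26.61 g = 0.02661 kg
E = Δm·c² = 0.02661 × (3×10⁸)²
= 0.02661 × 9×10¹⁶ = 2.395×10¹⁵ J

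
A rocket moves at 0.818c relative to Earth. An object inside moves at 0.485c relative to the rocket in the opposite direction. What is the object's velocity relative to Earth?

Object's velocity in rocket frame is u' = -0.485c
u = (u' + v)/(1 + u'v/c²) = (v - 0.485)/(1 - 0.485·v/c²)
Numerator: 0.818 - 0.485 = 0.333
Denominator: 1 - 0.39673 = 0.60327
u = 0.333/0.60327 = 0.5520c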